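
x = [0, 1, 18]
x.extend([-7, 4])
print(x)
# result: [0, 1, 18, -7, 4]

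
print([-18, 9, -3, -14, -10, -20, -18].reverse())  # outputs None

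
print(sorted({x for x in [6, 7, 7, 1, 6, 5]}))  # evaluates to [1, 5, 6, 7]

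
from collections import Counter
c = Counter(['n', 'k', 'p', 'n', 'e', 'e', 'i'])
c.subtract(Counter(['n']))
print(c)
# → Counter({'e': 2, 'n': 1, 'k': 1, 'p': 1, 'i': 1})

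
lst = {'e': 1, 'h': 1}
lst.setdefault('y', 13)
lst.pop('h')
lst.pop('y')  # 13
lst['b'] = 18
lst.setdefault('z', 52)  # 52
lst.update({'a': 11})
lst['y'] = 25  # {'e': 1, 'b': 18, 'z': 52, 'a': 11, 'y': 25}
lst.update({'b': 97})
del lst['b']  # {'e': 1, 'z': 52, 'a': 11, 'y': 25}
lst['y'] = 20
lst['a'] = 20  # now {'e': 1, 'z': 52, 'a': 20, 'y': 20}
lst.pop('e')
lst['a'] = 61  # {'z': 52, 'a': 61, 'y': 20}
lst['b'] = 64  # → {'z': 52, 'a': 61, 'y': 20, 'b': 64}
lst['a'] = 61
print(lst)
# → {'z': 52, 'a': 61, 'y': 20, 'b': 64}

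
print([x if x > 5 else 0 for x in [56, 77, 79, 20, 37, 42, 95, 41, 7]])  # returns [56, 77, 79, 20, 37, 42, 95, 41, 7]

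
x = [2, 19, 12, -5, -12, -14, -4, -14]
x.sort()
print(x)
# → [-14, -14, -12, -5, -4, 2, 12, 19]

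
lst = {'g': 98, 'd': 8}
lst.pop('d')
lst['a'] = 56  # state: {'g': 98, 'a': 56}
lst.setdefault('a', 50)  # 56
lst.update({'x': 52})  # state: {'g': 98, 'a': 56, 'x': 52}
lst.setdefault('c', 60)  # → 60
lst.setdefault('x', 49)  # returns 52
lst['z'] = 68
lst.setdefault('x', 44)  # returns 52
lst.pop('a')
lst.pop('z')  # 68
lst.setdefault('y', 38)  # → 38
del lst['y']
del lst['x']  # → {'g': 98, 'c': 60}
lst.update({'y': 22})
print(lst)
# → {'g': 98, 'c': 60, 'y': 22}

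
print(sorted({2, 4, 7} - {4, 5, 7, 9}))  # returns [2]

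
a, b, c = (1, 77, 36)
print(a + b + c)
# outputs 114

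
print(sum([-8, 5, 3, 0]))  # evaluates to 0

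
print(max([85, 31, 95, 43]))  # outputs 95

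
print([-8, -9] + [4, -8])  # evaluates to [-8, -9, 4, -8]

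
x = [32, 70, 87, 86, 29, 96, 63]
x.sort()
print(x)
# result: [29, 32, 63, 70, 86, 87, 96]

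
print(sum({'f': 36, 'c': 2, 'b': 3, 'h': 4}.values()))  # 45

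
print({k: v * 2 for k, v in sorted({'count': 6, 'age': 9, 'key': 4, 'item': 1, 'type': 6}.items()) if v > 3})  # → {'age': 18, 'count': 12, 'key': 8, 'type': 12}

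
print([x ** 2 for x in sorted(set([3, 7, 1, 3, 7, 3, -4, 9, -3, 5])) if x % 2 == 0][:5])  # [16]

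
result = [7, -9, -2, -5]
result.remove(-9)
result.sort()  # [-5, -2, 7]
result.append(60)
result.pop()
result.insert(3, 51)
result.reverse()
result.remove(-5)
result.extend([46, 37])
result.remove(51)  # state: [7, -2, 46, 37]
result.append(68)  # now [7, -2, 46, 37, 68]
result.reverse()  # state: [68, 37, 46, -2, 7]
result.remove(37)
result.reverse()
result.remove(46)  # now [7, -2, 68]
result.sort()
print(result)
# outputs [-2, 7, 68]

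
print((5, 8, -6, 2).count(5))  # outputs 1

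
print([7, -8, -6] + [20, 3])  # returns [7, -8, -6, 20, 3]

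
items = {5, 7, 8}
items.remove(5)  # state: {7, 8}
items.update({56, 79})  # {7, 8, 56, 79}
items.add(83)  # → {7, 8, 56, 79, 83}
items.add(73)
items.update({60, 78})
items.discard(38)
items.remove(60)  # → {7, 8, 56, 73, 78, 79, 83}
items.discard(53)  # {7, 8, 56, 73, 78, 79, 83}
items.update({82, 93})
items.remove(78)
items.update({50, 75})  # {7, 8, 50, 56, 73, 75, 79, 82, 83, 93}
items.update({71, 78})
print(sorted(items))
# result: [7, 8, 50, 56, 71, 73, 75, 78, 79, 82, 83, 93]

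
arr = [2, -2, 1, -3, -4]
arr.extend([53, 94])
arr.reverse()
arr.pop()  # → 2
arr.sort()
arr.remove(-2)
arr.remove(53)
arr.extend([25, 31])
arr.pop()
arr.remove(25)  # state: [-4, -3, 1, 94]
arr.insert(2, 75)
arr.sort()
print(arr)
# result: [-4, -3, 1, 75, 94]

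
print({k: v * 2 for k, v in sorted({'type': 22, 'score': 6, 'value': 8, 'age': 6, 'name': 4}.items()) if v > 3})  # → {'age': 12, 'name': 8, 'score': 12, 'type': 44, 'value': 16}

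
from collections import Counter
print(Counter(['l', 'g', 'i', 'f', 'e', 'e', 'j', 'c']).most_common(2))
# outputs [('e', 2), ('l', 1)]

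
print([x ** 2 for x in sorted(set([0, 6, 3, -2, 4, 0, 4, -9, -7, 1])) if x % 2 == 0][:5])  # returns [4, 0, 16, 36]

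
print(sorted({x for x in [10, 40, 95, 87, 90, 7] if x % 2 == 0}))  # [10, 40, 90]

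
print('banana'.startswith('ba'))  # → True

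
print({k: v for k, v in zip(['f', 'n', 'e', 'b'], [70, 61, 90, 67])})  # {'f': 70, 'n': 61, 'e': 90, 'b': 67}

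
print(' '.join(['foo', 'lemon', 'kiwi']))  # foo lemon kiwi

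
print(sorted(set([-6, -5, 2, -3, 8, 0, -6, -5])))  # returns [-6, -5, -3, 0, 2, 8]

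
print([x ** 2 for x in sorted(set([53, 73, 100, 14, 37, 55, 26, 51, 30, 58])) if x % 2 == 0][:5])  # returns [196, 676, 900, 3364, 10000]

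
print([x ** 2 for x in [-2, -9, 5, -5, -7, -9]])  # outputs [4, 81, 25, 25, 49, 81]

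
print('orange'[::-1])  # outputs egnaro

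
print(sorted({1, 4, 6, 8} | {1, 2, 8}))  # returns [1, 2, 4, 6, 8]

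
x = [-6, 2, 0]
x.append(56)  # [-6, 2, 0, 56]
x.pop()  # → 56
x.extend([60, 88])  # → [-6, 2, 0, 60, 88]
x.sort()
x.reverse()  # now [88, 60, 2, 0, -6]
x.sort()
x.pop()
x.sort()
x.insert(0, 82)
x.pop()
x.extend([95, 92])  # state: [82, -6, 0, 2, 95, 92]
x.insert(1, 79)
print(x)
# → [82, 79, -6, 0, 2, 95, 92]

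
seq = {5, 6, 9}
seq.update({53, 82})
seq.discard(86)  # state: {5, 6, 9, 53, 82}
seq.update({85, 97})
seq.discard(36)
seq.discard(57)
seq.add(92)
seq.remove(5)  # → {6, 9, 53, 82, 85, 92, 97}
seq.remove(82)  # {6, 9, 53, 85, 92, 97}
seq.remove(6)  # {9, 53, 85, 92, 97}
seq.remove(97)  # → {9, 53, 85, 92}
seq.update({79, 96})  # {9, 53, 79, 85, 92, 96}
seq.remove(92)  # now {9, 53, 79, 85, 96}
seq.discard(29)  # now {9, 53, 79, 85, 96}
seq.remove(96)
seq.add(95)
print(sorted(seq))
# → [9, 53, 79, 85, 95]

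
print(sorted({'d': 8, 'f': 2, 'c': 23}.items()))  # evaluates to [('c', 23), ('d', 8), ('f', 2)]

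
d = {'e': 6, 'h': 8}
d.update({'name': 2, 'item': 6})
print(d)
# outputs {'e': 6, 'h': 8, 'name': 2, 'item': 6}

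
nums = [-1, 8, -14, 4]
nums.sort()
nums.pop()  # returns 8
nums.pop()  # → 4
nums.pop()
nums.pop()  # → -14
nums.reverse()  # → []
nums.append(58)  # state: [58]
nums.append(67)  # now [58, 67]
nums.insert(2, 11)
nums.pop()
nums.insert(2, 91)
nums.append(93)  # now [58, 67, 91, 93]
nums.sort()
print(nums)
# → [58, 67, 91, 93]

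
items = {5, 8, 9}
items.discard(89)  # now {5, 8, 9}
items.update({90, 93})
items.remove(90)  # {5, 8, 9, 93}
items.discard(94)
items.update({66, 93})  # {5, 8, 9, 66, 93}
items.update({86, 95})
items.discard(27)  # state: {5, 8, 9, 66, 86, 93, 95}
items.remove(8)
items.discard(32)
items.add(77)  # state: {5, 9, 66, 77, 86, 93, 95}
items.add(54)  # {5, 9, 54, 66, 77, 86, 93, 95}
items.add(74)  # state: {5, 9, 54, 66, 74, 77, 86, 93, 95}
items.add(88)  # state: {5, 9, 54, 66, 74, 77, 86, 88, 93, 95}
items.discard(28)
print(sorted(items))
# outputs [5, 9, 54, 66, 74, 77, 86, 88, 93, 95]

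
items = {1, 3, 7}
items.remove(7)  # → {1, 3}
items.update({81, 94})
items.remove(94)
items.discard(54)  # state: {1, 3, 81}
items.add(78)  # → {1, 3, 78, 81}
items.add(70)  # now {1, 3, 70, 78, 81}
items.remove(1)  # {3, 70, 78, 81}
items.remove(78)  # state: {3, 70, 81}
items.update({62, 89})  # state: {3, 62, 70, 81, 89}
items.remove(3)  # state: {62, 70, 81, 89}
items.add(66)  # {62, 66, 70, 81, 89}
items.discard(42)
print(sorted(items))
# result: [62, 66, 70, 81, 89]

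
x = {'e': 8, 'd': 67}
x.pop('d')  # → 67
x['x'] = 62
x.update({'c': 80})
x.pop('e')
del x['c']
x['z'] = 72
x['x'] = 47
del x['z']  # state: {'x': 47}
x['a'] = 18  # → {'x': 47, 'a': 18}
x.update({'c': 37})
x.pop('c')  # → 37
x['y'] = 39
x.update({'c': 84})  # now {'x': 47, 'a': 18, 'y': 39, 'c': 84}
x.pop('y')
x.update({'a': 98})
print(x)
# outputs {'x': 47, 'a': 98, 'c': 84}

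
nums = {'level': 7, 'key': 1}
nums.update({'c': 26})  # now {'level': 7, 'key': 1, 'c': 26}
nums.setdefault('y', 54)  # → 54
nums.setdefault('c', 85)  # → 26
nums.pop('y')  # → 54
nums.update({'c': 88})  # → {'level': 7, 'key': 1, 'c': 88}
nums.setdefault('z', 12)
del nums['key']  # {'level': 7, 'c': 88, 'z': 12}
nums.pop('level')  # 7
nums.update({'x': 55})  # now {'c': 88, 'z': 12, 'x': 55}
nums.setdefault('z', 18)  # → 12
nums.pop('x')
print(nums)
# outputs {'c': 88, 'z': 12}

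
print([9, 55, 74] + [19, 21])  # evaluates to [9, 55, 74, 19, 21]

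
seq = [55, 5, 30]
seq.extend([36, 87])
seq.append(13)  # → [55, 5, 30, 36, 87, 13]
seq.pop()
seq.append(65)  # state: [55, 5, 30, 36, 87, 65]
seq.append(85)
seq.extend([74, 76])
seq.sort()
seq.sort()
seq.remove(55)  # [5, 30, 36, 65, 74, 76, 85, 87]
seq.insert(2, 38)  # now [5, 30, 38, 36, 65, 74, 76, 85, 87]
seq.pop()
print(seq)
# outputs [5, 30, 38, 36, 65, 74, 76, 85]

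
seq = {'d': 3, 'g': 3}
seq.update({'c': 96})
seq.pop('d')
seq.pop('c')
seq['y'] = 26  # {'g': 3, 'y': 26}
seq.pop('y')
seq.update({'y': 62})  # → {'g': 3, 'y': 62}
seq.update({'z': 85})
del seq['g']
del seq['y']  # {'z': 85}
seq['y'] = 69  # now {'z': 85, 'y': 69}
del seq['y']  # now {'z': 85}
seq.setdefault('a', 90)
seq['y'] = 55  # {'z': 85, 'a': 90, 'y': 55}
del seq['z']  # {'a': 90, 'y': 55}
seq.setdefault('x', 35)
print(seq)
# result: {'a': 90, 'y': 55, 'x': 35}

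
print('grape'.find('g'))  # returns 0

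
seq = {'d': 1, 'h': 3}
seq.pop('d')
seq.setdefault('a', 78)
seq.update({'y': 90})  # {'h': 3, 'a': 78, 'y': 90}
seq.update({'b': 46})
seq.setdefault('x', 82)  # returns 82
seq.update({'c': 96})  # {'h': 3, 'a': 78, 'y': 90, 'b': 46, 'x': 82, 'c': 96}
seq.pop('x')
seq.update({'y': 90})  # {'h': 3, 'a': 78, 'y': 90, 'b': 46, 'c': 96}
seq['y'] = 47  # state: {'h': 3, 'a': 78, 'y': 47, 'b': 46, 'c': 96}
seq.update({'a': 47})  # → {'h': 3, 'a': 47, 'y': 47, 'b': 46, 'c': 96}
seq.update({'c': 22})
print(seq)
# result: {'h': 3, 'a': 47, 'y': 47, 'b': 46, 'c': 22}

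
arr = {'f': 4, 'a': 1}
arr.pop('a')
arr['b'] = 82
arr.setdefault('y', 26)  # 26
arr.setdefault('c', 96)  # 96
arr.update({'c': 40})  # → {'f': 4, 'b': 82, 'y': 26, 'c': 40}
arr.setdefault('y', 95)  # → 26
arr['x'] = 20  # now {'f': 4, 'b': 82, 'y': 26, 'c': 40, 'x': 20}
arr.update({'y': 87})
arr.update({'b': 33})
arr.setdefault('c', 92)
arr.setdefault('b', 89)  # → 33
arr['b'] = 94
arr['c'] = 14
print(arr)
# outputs {'f': 4, 'b': 94, 'y': 87, 'c': 14, 'x': 20}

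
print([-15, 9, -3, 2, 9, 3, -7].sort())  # None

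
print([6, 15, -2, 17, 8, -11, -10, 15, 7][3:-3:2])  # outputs [17, -11]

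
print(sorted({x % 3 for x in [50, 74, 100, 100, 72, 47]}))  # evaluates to [0, 1, 2]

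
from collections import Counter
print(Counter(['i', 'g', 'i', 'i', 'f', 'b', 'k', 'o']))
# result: Counter({'i': 3, 'g': 1, 'f': 1, 'b': 1, 'k': 1, 'o': 1})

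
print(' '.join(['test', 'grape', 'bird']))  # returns test grape bird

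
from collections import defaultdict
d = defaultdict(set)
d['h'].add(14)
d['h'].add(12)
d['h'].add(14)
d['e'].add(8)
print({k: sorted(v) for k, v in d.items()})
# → {'h': [12, 14], 'e': [8]}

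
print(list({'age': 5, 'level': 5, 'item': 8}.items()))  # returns [('age', 5), ('level', 5), ('item', 8)]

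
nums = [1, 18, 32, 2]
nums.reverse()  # [2, 32, 18, 1]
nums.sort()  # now [1, 2, 18, 32]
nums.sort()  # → [1, 2, 18, 32]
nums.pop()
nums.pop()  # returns 18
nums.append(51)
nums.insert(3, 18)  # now [1, 2, 51, 18]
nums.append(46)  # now [1, 2, 51, 18, 46]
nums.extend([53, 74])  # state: [1, 2, 51, 18, 46, 53, 74]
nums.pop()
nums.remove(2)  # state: [1, 51, 18, 46, 53]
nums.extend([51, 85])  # [1, 51, 18, 46, 53, 51, 85]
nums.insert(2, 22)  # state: [1, 51, 22, 18, 46, 53, 51, 85]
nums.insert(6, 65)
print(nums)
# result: [1, 51, 22, 18, 46, 53, 65, 51, 85]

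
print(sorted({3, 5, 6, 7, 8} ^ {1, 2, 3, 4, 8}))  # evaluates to [1, 2, 4, 5, 6, 7]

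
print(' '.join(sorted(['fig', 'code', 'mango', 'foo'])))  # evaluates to code fig foo mango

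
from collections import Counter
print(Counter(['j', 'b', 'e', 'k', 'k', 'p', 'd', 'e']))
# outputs Counter({'e': 2, 'k': 2, 'j': 1, 'b': 1, 'p': 1, 'd': 1})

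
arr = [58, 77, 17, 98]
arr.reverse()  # [98, 17, 77, 58]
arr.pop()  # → 58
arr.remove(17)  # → [98, 77]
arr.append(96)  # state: [98, 77, 96]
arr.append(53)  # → [98, 77, 96, 53]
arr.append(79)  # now [98, 77, 96, 53, 79]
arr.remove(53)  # [98, 77, 96, 79]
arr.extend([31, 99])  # [98, 77, 96, 79, 31, 99]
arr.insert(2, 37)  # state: [98, 77, 37, 96, 79, 31, 99]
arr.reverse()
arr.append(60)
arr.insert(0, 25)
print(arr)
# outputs [25, 99, 31, 79, 96, 37, 77, 98, 60]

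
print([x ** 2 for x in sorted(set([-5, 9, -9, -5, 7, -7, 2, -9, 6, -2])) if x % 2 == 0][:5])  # [4, 4, 36]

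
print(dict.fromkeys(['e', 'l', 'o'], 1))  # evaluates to {'e': 1, 'l': 1, 'o': 1}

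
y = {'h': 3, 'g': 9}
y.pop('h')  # 3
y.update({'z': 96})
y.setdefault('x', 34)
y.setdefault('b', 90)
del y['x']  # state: {'g': 9, 'z': 96, 'b': 90}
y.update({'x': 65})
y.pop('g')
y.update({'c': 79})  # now {'z': 96, 'b': 90, 'x': 65, 'c': 79}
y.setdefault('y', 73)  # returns 73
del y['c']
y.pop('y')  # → 73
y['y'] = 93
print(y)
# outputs {'z': 96, 'b': 90, 'x': 65, 'y': 93}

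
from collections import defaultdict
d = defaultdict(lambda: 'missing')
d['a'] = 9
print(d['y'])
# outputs missing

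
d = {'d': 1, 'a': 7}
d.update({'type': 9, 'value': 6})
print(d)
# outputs {'d': 1, 'a': 7, 'type': 9, 'value': 6}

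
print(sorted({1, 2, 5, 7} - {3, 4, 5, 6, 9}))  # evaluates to [1, 2, 7]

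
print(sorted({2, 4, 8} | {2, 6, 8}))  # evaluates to [2, 4, 6, 8]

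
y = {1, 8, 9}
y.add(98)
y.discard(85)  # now {1, 8, 9, 98}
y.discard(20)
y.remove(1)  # {8, 9, 98}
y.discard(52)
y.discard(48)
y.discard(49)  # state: {8, 9, 98}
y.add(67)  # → {8, 9, 67, 98}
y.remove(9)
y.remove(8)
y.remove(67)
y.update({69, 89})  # {69, 89, 98}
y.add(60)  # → {60, 69, 89, 98}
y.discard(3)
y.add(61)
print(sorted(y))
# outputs [60, 61, 69, 89, 98]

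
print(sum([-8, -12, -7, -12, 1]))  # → -38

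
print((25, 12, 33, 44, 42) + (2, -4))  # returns (25, 12, 33, 44, 42, 2, -4)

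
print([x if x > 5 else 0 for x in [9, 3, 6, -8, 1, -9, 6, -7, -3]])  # [9, 0, 6, 0, 0, 0, 6, 0, 0]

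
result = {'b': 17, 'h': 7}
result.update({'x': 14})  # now {'b': 17, 'h': 7, 'x': 14}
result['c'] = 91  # {'b': 17, 'h': 7, 'x': 14, 'c': 91}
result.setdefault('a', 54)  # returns 54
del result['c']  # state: {'b': 17, 'h': 7, 'x': 14, 'a': 54}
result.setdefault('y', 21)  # 21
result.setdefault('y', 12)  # 21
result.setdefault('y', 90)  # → 21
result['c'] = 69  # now {'b': 17, 'h': 7, 'x': 14, 'a': 54, 'y': 21, 'c': 69}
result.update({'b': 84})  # {'b': 84, 'h': 7, 'x': 14, 'a': 54, 'y': 21, 'c': 69}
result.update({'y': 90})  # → {'b': 84, 'h': 7, 'x': 14, 'a': 54, 'y': 90, 'c': 69}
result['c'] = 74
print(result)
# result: {'b': 84, 'h': 7, 'x': 14, 'a': 54, 'y': 90, 'c': 74}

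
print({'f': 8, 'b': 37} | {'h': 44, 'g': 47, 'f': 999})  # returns {'f': 999, 'b': 37, 'h': 44, 'g': 47}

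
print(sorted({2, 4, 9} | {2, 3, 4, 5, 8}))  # [2, 3, 4, 5, 8, 9]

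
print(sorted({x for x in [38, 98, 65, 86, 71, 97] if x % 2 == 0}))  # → [38, 86, 98]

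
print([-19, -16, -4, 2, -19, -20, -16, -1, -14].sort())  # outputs None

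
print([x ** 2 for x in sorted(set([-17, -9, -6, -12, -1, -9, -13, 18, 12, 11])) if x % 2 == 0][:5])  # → [144, 36, 144, 324]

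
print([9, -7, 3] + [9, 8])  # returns [9, -7, 3, 9, 8]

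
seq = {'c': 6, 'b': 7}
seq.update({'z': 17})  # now {'c': 6, 'b': 7, 'z': 17}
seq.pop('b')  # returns 7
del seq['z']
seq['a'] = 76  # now {'c': 6, 'a': 76}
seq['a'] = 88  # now {'c': 6, 'a': 88}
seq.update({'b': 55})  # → {'c': 6, 'a': 88, 'b': 55}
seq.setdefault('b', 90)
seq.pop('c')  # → 6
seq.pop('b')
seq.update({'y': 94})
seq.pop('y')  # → 94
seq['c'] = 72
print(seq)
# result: {'a': 88, 'c': 72}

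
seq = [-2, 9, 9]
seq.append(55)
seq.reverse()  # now [55, 9, 9, -2]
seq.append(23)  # [55, 9, 9, -2, 23]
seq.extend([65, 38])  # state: [55, 9, 9, -2, 23, 65, 38]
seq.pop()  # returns 38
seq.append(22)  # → [55, 9, 9, -2, 23, 65, 22]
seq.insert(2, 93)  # [55, 9, 93, 9, -2, 23, 65, 22]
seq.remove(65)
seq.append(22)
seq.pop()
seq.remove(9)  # [55, 93, 9, -2, 23, 22]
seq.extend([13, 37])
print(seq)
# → [55, 93, 9, -2, 23, 22, 13, 37]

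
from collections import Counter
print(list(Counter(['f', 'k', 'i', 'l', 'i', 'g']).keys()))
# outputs ['f', 'k', 'i', 'l', 'g']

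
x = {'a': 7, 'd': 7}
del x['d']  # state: {'a': 7}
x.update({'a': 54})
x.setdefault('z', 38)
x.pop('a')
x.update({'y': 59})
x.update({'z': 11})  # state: {'z': 11, 'y': 59}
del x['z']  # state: {'y': 59}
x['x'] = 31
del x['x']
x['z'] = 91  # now {'y': 59, 'z': 91}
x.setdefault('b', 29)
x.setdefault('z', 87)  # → 91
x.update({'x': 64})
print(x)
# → {'y': 59, 'z': 91, 'b': 29, 'x': 64}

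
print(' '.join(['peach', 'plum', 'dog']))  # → peach plum dog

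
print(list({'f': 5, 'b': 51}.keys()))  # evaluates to ['f', 'b']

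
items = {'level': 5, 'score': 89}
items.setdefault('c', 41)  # 41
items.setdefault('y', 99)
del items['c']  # {'level': 5, 'score': 89, 'y': 99}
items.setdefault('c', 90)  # 90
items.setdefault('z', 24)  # 24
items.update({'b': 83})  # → {'level': 5, 'score': 89, 'y': 99, 'c': 90, 'z': 24, 'b': 83}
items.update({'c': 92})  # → {'level': 5, 'score': 89, 'y': 99, 'c': 92, 'z': 24, 'b': 83}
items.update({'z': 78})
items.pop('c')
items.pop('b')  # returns 83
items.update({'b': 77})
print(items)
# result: {'level': 5, 'score': 89, 'y': 99, 'z': 78, 'b': 77}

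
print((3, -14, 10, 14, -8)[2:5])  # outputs (10, 14, -8)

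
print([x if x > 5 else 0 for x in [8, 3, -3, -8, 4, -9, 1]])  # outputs [8, 0, 0, 0, 0, 0, 0]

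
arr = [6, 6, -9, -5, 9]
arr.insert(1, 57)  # [6, 57, 6, -9, -5, 9]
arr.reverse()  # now [9, -5, -9, 6, 57, 6]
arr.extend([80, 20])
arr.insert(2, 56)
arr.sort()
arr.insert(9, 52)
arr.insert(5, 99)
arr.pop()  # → 52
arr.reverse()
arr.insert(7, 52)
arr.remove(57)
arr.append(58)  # [80, 56, 20, 99, 9, 6, 52, 6, -5, -9, 58]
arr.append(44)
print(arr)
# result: [80, 56, 20, 99, 9, 6, 52, 6, -5, -9, 58, 44]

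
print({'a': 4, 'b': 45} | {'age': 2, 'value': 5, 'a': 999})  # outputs {'a': 999, 'b': 45, 'age': 2, 'value': 5}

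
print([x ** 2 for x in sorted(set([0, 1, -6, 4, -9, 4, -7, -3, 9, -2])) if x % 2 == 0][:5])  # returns [36, 4, 0, 16]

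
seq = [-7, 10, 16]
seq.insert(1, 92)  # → [-7, 92, 10, 16]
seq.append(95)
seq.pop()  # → 95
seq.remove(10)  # [-7, 92, 16]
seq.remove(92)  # [-7, 16]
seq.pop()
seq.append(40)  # [-7, 40]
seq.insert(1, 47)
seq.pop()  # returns 40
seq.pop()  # 47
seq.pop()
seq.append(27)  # [27]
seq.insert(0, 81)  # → [81, 27]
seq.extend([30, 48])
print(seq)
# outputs [81, 27, 30, 48]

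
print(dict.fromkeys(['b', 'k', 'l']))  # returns {'b': None, 'k': None, 'l': None}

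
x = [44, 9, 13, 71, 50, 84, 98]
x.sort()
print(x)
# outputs [9, 13, 44, 50, 71, 84, 98]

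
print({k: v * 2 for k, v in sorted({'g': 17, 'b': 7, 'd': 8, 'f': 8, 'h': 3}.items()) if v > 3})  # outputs {'b': 14, 'd': 16, 'f': 16, 'g': 34}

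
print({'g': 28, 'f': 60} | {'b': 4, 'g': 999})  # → {'g': 999, 'f': 60, 'b': 4}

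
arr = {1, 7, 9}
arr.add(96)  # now {1, 7, 9, 96}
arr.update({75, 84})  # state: {1, 7, 9, 75, 84, 96}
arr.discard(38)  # {1, 7, 9, 75, 84, 96}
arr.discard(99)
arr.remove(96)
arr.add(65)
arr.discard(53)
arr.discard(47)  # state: {1, 7, 9, 65, 75, 84}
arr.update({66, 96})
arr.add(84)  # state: {1, 7, 9, 65, 66, 75, 84, 96}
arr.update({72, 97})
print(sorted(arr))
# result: [1, 7, 9, 65, 66, 72, 75, 84, 96, 97]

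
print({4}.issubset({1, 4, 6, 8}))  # True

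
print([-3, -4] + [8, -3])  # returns [-3, -4, 8, -3]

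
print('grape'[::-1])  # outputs eparg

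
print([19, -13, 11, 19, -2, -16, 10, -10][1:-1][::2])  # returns [-13, 19, -16]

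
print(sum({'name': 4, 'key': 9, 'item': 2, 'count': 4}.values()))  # 19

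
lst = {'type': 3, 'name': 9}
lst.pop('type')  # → 3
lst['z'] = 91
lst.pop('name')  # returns 9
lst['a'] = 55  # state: {'z': 91, 'a': 55}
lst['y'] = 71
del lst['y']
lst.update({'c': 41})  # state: {'z': 91, 'a': 55, 'c': 41}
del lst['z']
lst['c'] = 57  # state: {'a': 55, 'c': 57}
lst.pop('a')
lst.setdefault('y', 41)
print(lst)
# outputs {'c': 57, 'y': 41}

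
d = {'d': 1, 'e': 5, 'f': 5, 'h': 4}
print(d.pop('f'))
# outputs 5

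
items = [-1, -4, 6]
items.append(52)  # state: [-1, -4, 6, 52]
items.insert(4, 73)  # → [-1, -4, 6, 52, 73]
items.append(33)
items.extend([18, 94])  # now [-1, -4, 6, 52, 73, 33, 18, 94]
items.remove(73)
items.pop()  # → 94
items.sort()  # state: [-4, -1, 6, 18, 33, 52]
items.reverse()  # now [52, 33, 18, 6, -1, -4]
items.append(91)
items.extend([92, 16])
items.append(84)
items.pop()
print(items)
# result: [52, 33, 18, 6, -1, -4, 91, 92, 16]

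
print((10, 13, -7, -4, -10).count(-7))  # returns 1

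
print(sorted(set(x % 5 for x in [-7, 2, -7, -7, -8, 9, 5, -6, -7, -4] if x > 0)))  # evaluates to [0, 2, 4]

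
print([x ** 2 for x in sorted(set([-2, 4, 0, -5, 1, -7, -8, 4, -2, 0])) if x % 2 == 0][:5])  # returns [64, 4, 0, 16]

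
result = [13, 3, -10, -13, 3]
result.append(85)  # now [13, 3, -10, -13, 3, 85]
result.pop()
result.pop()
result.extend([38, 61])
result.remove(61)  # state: [13, 3, -10, -13, 38]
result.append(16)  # [13, 3, -10, -13, 38, 16]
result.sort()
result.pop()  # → 38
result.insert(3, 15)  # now [-13, -10, 3, 15, 13, 16]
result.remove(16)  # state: [-13, -10, 3, 15, 13]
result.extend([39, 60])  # [-13, -10, 3, 15, 13, 39, 60]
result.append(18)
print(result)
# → [-13, -10, 3, 15, 13, 39, 60, 18]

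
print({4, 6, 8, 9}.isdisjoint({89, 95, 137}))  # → True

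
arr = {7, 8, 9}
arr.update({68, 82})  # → {7, 8, 9, 68, 82}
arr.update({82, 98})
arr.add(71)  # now {7, 8, 9, 68, 71, 82, 98}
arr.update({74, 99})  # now {7, 8, 9, 68, 71, 74, 82, 98, 99}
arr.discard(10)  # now {7, 8, 9, 68, 71, 74, 82, 98, 99}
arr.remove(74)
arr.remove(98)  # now {7, 8, 9, 68, 71, 82, 99}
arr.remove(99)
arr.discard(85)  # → {7, 8, 9, 68, 71, 82}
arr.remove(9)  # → {7, 8, 68, 71, 82}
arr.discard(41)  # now {7, 8, 68, 71, 82}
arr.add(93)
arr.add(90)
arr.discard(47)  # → {7, 8, 68, 71, 82, 90, 93}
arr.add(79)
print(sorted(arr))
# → [7, 8, 68, 71, 79, 82, 90, 93]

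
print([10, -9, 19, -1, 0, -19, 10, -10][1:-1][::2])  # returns [-9, -1, -19]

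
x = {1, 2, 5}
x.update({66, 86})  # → {1, 2, 5, 66, 86}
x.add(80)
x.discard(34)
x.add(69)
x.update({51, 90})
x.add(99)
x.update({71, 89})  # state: {1, 2, 5, 51, 66, 69, 71, 80, 86, 89, 90, 99}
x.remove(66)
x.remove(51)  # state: {1, 2, 5, 69, 71, 80, 86, 89, 90, 99}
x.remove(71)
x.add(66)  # {1, 2, 5, 66, 69, 80, 86, 89, 90, 99}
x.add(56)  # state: {1, 2, 5, 56, 66, 69, 80, 86, 89, 90, 99}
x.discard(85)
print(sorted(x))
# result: [1, 2, 5, 56, 66, 69, 80, 86, 89, 90, 99]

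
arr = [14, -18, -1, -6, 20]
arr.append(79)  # [14, -18, -1, -6, 20, 79]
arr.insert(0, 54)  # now [54, 14, -18, -1, -6, 20, 79]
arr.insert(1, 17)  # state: [54, 17, 14, -18, -1, -6, 20, 79]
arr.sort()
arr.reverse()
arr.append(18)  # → [79, 54, 20, 17, 14, -1, -6, -18, 18]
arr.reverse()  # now [18, -18, -6, -1, 14, 17, 20, 54, 79]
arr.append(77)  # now [18, -18, -6, -1, 14, 17, 20, 54, 79, 77]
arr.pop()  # 77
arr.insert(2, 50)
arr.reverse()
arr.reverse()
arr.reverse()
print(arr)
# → [79, 54, 20, 17, 14, -1, -6, 50, -18, 18]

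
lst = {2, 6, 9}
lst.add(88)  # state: {2, 6, 9, 88}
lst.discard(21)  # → {2, 6, 9, 88}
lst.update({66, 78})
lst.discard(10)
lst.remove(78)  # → {2, 6, 9, 66, 88}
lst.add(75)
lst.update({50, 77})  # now {2, 6, 9, 50, 66, 75, 77, 88}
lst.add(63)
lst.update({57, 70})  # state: {2, 6, 9, 50, 57, 63, 66, 70, 75, 77, 88}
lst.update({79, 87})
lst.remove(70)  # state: {2, 6, 9, 50, 57, 63, 66, 75, 77, 79, 87, 88}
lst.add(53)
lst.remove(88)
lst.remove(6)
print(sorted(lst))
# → [2, 9, 50, 53, 57, 63, 66, 75, 77, 79, 87]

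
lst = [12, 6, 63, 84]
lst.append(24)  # [12, 6, 63, 84, 24]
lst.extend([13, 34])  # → [12, 6, 63, 84, 24, 13, 34]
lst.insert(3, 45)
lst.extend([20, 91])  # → [12, 6, 63, 45, 84, 24, 13, 34, 20, 91]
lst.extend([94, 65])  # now [12, 6, 63, 45, 84, 24, 13, 34, 20, 91, 94, 65]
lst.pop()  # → 65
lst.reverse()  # [94, 91, 20, 34, 13, 24, 84, 45, 63, 6, 12]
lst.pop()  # 12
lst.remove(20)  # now [94, 91, 34, 13, 24, 84, 45, 63, 6]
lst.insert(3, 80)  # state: [94, 91, 34, 80, 13, 24, 84, 45, 63, 6]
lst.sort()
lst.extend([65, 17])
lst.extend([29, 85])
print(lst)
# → [6, 13, 24, 34, 45, 63, 80, 84, 91, 94, 65, 17, 29, 85]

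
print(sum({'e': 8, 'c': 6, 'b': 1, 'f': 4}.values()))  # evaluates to 19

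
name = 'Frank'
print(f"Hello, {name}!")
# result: Hello, Frank!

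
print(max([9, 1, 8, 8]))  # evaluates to 9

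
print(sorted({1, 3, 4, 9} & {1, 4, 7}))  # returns [1, 4]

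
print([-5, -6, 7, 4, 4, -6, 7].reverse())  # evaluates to None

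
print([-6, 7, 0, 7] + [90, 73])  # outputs [-6, 7, 0, 7, 90, 73]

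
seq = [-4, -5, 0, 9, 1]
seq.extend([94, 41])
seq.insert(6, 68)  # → [-4, -5, 0, 9, 1, 94, 68, 41]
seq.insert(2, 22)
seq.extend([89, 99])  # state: [-4, -5, 22, 0, 9, 1, 94, 68, 41, 89, 99]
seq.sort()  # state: [-5, -4, 0, 1, 9, 22, 41, 68, 89, 94, 99]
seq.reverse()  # [99, 94, 89, 68, 41, 22, 9, 1, 0, -4, -5]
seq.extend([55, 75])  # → [99, 94, 89, 68, 41, 22, 9, 1, 0, -4, -5, 55, 75]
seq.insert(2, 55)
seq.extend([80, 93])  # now [99, 94, 55, 89, 68, 41, 22, 9, 1, 0, -4, -5, 55, 75, 80, 93]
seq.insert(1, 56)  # [99, 56, 94, 55, 89, 68, 41, 22, 9, 1, 0, -4, -5, 55, 75, 80, 93]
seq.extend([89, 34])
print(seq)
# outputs [99, 56, 94, 55, 89, 68, 41, 22, 9, 1, 0, -4, -5, 55, 75, 80, 93, 89, 34]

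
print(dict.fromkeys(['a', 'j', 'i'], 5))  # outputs {'a': 5, 'j': 5, 'i': 5}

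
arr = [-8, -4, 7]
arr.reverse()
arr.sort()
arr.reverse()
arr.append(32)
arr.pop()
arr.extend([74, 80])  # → [7, -4, -8, 74, 80]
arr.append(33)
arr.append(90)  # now [7, -4, -8, 74, 80, 33, 90]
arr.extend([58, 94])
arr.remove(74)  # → [7, -4, -8, 80, 33, 90, 58, 94]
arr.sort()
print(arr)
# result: [-8, -4, 7, 33, 58, 80, 90, 94]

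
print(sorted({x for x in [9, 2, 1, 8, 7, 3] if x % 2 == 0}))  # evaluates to [2, 8]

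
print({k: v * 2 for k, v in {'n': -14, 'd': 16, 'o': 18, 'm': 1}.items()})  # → {'n': -28, 'd': 32, 'o': 36, 'm': 2}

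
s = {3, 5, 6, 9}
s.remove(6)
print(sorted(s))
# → [3, 5, 9]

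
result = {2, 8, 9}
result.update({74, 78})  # {2, 8, 9, 74, 78}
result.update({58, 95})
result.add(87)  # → {2, 8, 9, 58, 74, 78, 87, 95}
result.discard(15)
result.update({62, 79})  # {2, 8, 9, 58, 62, 74, 78, 79, 87, 95}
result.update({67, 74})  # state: {2, 8, 9, 58, 62, 67, 74, 78, 79, 87, 95}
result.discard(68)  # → {2, 8, 9, 58, 62, 67, 74, 78, 79, 87, 95}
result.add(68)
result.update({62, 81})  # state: {2, 8, 9, 58, 62, 67, 68, 74, 78, 79, 81, 87, 95}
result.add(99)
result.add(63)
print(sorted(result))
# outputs [2, 8, 9, 58, 62, 63, 67, 68, 74, 78, 79, 81, 87, 95, 99]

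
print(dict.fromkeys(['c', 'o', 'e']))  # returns {'c': None, 'o': None, 'e': None}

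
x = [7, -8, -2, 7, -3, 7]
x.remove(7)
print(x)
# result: [-8, -2, 7, -3, 7]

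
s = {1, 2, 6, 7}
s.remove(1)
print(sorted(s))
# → [2, 6, 7]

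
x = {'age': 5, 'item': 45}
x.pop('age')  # 5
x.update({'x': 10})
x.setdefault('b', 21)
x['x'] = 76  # {'item': 45, 'x': 76, 'b': 21}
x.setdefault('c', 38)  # 38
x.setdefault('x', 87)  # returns 76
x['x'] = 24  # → {'item': 45, 'x': 24, 'b': 21, 'c': 38}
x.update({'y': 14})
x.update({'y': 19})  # {'item': 45, 'x': 24, 'b': 21, 'c': 38, 'y': 19}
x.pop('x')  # 24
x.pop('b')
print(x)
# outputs {'item': 45, 'c': 38, 'y': 19}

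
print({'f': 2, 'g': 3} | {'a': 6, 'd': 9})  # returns {'f': 2, 'g': 3, 'a': 6, 'd': 9}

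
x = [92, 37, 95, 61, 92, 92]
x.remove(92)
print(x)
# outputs [37, 95, 61, 92, 92]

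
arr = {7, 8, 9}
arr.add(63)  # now {7, 8, 9, 63}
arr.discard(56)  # {7, 8, 9, 63}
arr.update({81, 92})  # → {7, 8, 9, 63, 81, 92}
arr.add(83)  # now {7, 8, 9, 63, 81, 83, 92}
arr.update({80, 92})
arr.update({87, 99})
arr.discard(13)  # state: {7, 8, 9, 63, 80, 81, 83, 87, 92, 99}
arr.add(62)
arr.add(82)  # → {7, 8, 9, 62, 63, 80, 81, 82, 83, 87, 92, 99}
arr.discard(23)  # {7, 8, 9, 62, 63, 80, 81, 82, 83, 87, 92, 99}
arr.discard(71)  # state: {7, 8, 9, 62, 63, 80, 81, 82, 83, 87, 92, 99}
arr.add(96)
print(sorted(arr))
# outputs [7, 8, 9, 62, 63, 80, 81, 82, 83, 87, 92, 96, 99]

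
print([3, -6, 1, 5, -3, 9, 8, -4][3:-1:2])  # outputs [5, 9]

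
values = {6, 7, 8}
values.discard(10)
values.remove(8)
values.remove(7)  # {6}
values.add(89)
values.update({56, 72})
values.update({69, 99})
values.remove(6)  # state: {56, 69, 72, 89, 99}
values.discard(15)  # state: {56, 69, 72, 89, 99}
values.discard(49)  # {56, 69, 72, 89, 99}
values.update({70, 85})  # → {56, 69, 70, 72, 85, 89, 99}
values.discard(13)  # {56, 69, 70, 72, 85, 89, 99}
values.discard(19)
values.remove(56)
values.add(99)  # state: {69, 70, 72, 85, 89, 99}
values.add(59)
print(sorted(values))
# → [59, 69, 70, 72, 85, 89, 99]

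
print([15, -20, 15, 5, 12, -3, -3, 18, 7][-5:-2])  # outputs [12, -3, -3]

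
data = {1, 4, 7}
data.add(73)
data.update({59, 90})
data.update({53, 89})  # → {1, 4, 7, 53, 59, 73, 89, 90}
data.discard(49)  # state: {1, 4, 7, 53, 59, 73, 89, 90}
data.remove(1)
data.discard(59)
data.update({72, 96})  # {4, 7, 53, 72, 73, 89, 90, 96}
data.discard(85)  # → {4, 7, 53, 72, 73, 89, 90, 96}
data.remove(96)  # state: {4, 7, 53, 72, 73, 89, 90}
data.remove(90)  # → {4, 7, 53, 72, 73, 89}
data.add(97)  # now {4, 7, 53, 72, 73, 89, 97}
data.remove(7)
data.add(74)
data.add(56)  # {4, 53, 56, 72, 73, 74, 89, 97}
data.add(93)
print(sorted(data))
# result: [4, 53, 56, 72, 73, 74, 89, 93, 97]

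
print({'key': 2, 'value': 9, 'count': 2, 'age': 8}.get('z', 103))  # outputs 103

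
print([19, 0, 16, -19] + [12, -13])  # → [19, 0, 16, -19, 12, -13]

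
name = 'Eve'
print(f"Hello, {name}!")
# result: Hello, Eve!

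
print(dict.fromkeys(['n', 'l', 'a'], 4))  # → {'n': 4, 'l': 4, 'a': 4}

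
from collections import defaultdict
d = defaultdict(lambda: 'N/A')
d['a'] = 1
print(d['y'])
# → N/A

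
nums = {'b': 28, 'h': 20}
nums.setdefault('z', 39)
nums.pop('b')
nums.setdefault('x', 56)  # 56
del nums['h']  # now {'z': 39, 'x': 56}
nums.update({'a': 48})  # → {'z': 39, 'x': 56, 'a': 48}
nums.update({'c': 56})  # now {'z': 39, 'x': 56, 'a': 48, 'c': 56}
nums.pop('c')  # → 56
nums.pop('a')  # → 48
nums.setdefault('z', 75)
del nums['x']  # {'z': 39}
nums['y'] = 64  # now {'z': 39, 'y': 64}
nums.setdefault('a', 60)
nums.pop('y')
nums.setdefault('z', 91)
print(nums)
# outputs {'z': 39, 'a': 60}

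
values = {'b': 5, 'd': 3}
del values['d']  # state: {'b': 5}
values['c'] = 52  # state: {'b': 5, 'c': 52}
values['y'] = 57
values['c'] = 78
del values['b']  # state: {'c': 78, 'y': 57}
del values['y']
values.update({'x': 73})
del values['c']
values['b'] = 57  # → {'x': 73, 'b': 57}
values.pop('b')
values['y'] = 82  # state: {'x': 73, 'y': 82}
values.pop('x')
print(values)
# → {'y': 82}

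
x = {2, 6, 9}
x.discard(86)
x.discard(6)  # {2, 9}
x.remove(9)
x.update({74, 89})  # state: {2, 74, 89}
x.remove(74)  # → {2, 89}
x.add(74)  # {2, 74, 89}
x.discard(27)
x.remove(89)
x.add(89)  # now {2, 74, 89}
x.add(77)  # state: {2, 74, 77, 89}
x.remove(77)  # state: {2, 74, 89}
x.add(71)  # {2, 71, 74, 89}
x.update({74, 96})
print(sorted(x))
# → [2, 71, 74, 89, 96]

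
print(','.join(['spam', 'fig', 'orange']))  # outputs spam,fig,orange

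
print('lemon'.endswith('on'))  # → True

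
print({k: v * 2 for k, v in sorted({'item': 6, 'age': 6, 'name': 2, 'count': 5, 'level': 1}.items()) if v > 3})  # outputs {'age': 12, 'count': 10, 'item': 12}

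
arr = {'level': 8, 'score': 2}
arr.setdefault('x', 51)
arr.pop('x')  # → 51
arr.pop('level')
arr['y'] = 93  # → {'score': 2, 'y': 93}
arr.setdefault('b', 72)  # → 72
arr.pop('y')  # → 93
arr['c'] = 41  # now {'score': 2, 'b': 72, 'c': 41}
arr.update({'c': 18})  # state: {'score': 2, 'b': 72, 'c': 18}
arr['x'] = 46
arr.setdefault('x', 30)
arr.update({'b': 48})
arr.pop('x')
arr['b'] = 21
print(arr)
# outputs {'score': 2, 'b': 21, 'c': 18}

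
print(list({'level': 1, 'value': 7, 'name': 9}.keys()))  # ['level', 'value', 'name']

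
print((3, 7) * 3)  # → (3, 7, 3, 7, 3, 7)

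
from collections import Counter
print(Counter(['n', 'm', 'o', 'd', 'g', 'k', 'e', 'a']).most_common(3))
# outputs [('n', 1), ('m', 1), ('o', 1)]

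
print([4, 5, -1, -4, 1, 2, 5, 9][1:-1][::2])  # [5, -4, 2]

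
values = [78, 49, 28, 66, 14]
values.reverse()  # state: [14, 66, 28, 49, 78]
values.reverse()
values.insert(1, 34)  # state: [78, 34, 49, 28, 66, 14]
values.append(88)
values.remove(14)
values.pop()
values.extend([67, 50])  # [78, 34, 49, 28, 66, 67, 50]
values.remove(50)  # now [78, 34, 49, 28, 66, 67]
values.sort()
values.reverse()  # [78, 67, 66, 49, 34, 28]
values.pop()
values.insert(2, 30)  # [78, 67, 30, 66, 49, 34]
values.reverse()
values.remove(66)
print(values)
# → [34, 49, 30, 67, 78]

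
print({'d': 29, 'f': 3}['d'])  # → 29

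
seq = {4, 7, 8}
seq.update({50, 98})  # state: {4, 7, 8, 50, 98}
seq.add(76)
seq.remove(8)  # {4, 7, 50, 76, 98}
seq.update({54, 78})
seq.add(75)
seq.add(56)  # {4, 7, 50, 54, 56, 75, 76, 78, 98}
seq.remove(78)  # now {4, 7, 50, 54, 56, 75, 76, 98}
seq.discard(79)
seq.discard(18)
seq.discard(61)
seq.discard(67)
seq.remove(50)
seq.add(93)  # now {4, 7, 54, 56, 75, 76, 93, 98}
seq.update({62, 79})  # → {4, 7, 54, 56, 62, 75, 76, 79, 93, 98}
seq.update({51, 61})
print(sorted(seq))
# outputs [4, 7, 51, 54, 56, 61, 62, 75, 76, 79, 93, 98]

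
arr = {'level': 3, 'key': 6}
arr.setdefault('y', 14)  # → 14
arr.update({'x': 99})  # {'level': 3, 'key': 6, 'y': 14, 'x': 99}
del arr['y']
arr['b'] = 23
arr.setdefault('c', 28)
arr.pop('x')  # 99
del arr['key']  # {'level': 3, 'b': 23, 'c': 28}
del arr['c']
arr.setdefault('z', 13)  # 13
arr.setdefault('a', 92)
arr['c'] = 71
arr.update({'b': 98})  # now {'level': 3, 'b': 98, 'z': 13, 'a': 92, 'c': 71}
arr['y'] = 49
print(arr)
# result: {'level': 3, 'b': 98, 'z': 13, 'a': 92, 'c': 71, 'y': 49}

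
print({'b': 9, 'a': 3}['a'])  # 3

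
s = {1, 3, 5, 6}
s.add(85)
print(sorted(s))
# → [1, 3, 5, 6, 85]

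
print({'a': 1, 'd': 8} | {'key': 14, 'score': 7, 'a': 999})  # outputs {'a': 999, 'd': 8, 'key': 14, 'score': 7}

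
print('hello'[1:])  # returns ello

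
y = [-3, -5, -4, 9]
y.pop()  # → 9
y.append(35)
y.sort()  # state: [-5, -4, -3, 35]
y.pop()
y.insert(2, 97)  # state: [-5, -4, 97, -3]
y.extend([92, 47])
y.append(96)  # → [-5, -4, 97, -3, 92, 47, 96]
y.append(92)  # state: [-5, -4, 97, -3, 92, 47, 96, 92]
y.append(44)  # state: [-5, -4, 97, -3, 92, 47, 96, 92, 44]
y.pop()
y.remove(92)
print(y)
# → [-5, -4, 97, -3, 47, 96, 92]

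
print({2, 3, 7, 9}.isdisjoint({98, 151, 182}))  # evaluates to True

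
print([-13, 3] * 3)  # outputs [-13, 3, -13, 3, -13, 3]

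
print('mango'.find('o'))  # 4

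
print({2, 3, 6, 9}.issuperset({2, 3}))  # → True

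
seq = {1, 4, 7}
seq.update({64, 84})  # {1, 4, 7, 64, 84}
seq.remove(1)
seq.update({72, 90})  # {4, 7, 64, 72, 84, 90}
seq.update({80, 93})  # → {4, 7, 64, 72, 80, 84, 90, 93}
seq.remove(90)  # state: {4, 7, 64, 72, 80, 84, 93}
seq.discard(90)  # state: {4, 7, 64, 72, 80, 84, 93}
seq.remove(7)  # {4, 64, 72, 80, 84, 93}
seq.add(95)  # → {4, 64, 72, 80, 84, 93, 95}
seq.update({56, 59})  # {4, 56, 59, 64, 72, 80, 84, 93, 95}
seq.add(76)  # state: {4, 56, 59, 64, 72, 76, 80, 84, 93, 95}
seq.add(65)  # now {4, 56, 59, 64, 65, 72, 76, 80, 84, 93, 95}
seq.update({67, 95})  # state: {4, 56, 59, 64, 65, 67, 72, 76, 80, 84, 93, 95}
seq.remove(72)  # {4, 56, 59, 64, 65, 67, 76, 80, 84, 93, 95}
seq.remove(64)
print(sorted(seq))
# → [4, 56, 59, 65, 67, 76, 80, 84, 93, 95]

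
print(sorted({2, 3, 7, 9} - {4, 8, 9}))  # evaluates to [2, 3, 7]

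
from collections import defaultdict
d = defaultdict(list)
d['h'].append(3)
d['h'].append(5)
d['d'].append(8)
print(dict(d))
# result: {'h': [3, 5], 'd': [8]}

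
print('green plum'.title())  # Green Plum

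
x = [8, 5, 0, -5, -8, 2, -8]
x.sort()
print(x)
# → [-8, -8, -5, 0, 2, 5, 8]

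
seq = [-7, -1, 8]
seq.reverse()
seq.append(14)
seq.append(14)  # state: [8, -1, -7, 14, 14]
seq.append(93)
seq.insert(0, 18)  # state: [18, 8, -1, -7, 14, 14, 93]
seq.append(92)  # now [18, 8, -1, -7, 14, 14, 93, 92]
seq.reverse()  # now [92, 93, 14, 14, -7, -1, 8, 18]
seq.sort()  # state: [-7, -1, 8, 14, 14, 18, 92, 93]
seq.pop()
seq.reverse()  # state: [92, 18, 14, 14, 8, -1, -7]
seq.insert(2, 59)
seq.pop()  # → -7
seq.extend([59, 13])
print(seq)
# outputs [92, 18, 59, 14, 14, 8, -1, 59, 13]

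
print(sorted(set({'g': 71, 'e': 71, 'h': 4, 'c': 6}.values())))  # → [4, 6, 71]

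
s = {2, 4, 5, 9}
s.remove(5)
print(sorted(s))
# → [2, 4, 9]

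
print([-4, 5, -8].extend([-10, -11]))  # None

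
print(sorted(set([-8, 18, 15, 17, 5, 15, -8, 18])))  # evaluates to [-8, 5, 15, 17, 18]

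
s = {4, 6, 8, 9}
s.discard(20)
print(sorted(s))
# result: [4, 6, 8, 9]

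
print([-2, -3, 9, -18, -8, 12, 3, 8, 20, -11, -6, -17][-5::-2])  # [8, 12, -18, -3]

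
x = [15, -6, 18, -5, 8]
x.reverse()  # [8, -5, 18, -6, 15]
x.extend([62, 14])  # [8, -5, 18, -6, 15, 62, 14]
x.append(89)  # [8, -5, 18, -6, 15, 62, 14, 89]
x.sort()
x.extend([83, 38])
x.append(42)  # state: [-6, -5, 8, 14, 15, 18, 62, 89, 83, 38, 42]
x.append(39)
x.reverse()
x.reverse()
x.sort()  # [-6, -5, 8, 14, 15, 18, 38, 39, 42, 62, 83, 89]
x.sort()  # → [-6, -5, 8, 14, 15, 18, 38, 39, 42, 62, 83, 89]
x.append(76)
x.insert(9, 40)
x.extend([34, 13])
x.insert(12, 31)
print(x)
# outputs [-6, -5, 8, 14, 15, 18, 38, 39, 42, 40, 62, 83, 31, 89, 76, 34, 13]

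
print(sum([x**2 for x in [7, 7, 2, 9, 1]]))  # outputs 184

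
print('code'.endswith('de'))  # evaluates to True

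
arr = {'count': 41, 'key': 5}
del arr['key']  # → {'count': 41}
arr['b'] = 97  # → {'count': 41, 'b': 97}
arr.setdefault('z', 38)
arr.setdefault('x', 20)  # 20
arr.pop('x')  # 20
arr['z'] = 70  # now {'count': 41, 'b': 97, 'z': 70}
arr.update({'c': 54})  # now {'count': 41, 'b': 97, 'z': 70, 'c': 54}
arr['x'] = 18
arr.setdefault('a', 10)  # 10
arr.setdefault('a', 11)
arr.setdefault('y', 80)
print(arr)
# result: {'count': 41, 'b': 97, 'z': 70, 'c': 54, 'x': 18, 'a': 10, 'y': 80}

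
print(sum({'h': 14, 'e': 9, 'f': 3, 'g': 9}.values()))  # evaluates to 35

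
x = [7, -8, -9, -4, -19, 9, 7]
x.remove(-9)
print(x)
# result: [7, -8, -4, -19, 9, 7]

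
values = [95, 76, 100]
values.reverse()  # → [100, 76, 95]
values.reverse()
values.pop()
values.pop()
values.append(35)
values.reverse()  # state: [35, 95]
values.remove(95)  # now [35]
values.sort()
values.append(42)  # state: [35, 42]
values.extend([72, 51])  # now [35, 42, 72, 51]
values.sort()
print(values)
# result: [35, 42, 51, 72]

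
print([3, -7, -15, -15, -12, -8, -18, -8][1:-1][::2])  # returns [-7, -15, -8]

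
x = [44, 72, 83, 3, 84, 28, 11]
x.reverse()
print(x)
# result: [11, 28, 84, 3, 83, 72, 44]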